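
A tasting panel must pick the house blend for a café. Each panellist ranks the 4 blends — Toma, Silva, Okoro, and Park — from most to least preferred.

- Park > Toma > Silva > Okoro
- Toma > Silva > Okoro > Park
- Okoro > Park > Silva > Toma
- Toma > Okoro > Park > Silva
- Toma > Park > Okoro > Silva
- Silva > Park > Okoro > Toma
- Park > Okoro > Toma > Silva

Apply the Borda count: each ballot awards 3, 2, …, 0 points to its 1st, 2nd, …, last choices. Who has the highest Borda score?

Borda scores:
  Toma: 2 + 3 + 0 + 3 + 3 + 0 + 1 = 12
  Silva: 1 + 2 + 1 + 0 + 0 + 3 + 0 = 7
  Okoro: 0 + 1 + 3 + 2 + 1 + 1 + 2 = 10
  Park: 3 + 0 + 2 + 1 + 2 + 2 + 3 = 13
Park has the highest total.

Park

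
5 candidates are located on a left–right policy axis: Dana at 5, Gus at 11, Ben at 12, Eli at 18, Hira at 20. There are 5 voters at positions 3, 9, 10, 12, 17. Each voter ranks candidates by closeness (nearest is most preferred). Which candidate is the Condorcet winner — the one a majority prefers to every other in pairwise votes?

Gus

With single-peaked preferences on a line, the Condorcet winner is the candidate closest to the median voter.
The median voter (position 10) is closest to Gus at 11.
Check: Gus vs Hira — voters closer to Gus: 4 of 5.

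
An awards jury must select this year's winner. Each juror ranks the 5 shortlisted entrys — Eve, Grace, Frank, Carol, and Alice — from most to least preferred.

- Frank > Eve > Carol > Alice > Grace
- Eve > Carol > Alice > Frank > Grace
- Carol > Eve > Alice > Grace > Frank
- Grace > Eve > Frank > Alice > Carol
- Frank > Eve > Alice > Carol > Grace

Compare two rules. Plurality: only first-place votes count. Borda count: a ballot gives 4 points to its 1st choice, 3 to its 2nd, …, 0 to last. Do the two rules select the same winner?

Plurality first-place counts: Eve 1, Grace 1, Frank 2, Carol 1, Alice 0 → Frank.
Borda totals: Eve 16, Grace 5, Frank 11, Carol 10, Alice 8 → Eve.
The two rules disagree: plurality picks Frank, Borda picks Eve.

No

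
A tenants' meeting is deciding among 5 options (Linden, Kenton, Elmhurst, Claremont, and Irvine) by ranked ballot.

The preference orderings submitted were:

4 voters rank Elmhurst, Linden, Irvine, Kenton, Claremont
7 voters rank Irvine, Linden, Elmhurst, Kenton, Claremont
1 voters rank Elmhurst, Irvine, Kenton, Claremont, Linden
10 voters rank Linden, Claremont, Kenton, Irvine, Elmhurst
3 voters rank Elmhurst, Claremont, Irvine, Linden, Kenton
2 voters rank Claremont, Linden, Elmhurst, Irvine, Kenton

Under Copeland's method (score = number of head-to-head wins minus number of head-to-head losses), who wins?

Linden

Pairwise results:
  Linden vs Kenton: Linden wins 26–1.
  Linden vs Elmhurst: Linden wins 19–8.
  Linden vs Claremont: Linden wins 21–6.
  Linden vs Irvine: Linden wins 16–11.
  Kenton vs Elmhurst: Elmhurst wins 17–10.
  Kenton vs Claremont: Claremont wins 15–12.
  Kenton vs Irvine: Irvine wins 17–10.
  Elmhurst vs Claremont: Elmhurst wins 15–12.
  Elmhurst vs Irvine: Irvine wins 17–10.
  Claremont vs Irvine: Claremont wins 15–12.
Copeland scores (wins − losses):
  Linden: 4 − 0 = 4
  Kenton: 0 − 4 = -4
  Elmhurst: 2 − 2 = 0
  Claremont: 2 − 2 = 0
  Irvine: 2 − 2 = 0
Linden has the best Copeland score.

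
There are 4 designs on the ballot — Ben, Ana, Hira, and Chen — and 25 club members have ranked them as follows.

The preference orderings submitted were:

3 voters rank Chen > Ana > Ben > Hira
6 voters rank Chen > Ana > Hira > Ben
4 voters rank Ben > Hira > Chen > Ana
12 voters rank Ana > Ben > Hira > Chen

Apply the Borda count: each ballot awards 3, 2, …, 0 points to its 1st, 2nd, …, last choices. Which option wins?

Borda scores:
  Ben: 3·1 + 6·0 + 4·3 + 12·2 = 39
  Ana: 3·2 + 6·2 + 4·0 + 12·3 = 54
  Hira: 3·0 + 6·1 + 4·2 + 12·1 = 26
  Chen: 3·3 + 6·3 + 4·1 + 12·0 = 31
Ana has the highest total.

Ana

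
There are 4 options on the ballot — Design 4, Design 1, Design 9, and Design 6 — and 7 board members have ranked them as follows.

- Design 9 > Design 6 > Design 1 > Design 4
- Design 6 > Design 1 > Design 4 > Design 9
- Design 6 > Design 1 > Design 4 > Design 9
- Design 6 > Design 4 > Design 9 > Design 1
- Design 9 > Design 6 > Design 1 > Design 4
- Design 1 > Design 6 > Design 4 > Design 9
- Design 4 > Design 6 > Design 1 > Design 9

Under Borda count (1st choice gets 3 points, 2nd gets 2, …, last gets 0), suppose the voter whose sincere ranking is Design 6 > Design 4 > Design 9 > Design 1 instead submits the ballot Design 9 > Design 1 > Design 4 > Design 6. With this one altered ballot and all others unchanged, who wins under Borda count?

Design 6

Borda totals with the altered ballot: Design 4 7, Design 1 12, Design 9 9, Design 6 14.
The winner is unchanged: still Design 6.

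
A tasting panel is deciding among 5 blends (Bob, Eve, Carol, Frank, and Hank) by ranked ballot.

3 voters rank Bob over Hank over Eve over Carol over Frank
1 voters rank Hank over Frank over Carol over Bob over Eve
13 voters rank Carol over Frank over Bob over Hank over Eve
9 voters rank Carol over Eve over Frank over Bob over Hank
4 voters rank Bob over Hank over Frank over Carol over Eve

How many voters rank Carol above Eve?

Ballots ranking Carol above Eve: 1+13+9+4 = 27.
Ballots ranking Eve above Carol: 3.
So 27 of 30 voters prefer Carol to Eve.

27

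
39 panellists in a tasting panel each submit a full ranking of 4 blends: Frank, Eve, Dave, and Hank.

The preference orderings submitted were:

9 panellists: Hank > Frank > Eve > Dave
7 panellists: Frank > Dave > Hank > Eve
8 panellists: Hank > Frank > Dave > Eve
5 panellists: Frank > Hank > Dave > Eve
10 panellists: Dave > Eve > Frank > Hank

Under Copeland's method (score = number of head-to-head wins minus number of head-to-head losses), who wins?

Pairwise results:
  Frank vs Eve: Frank wins 29–10.
  Frank vs Dave: Frank wins 29–10.
  Frank vs Hank: Frank wins 22–17.
  Eve vs Dave: Dave wins 30–9.
  Eve vs Hank: Hank wins 29–10.
  Dave vs Hank: Hank wins 22–17.
Copeland scores (wins − losses):
  Frank: 3 − 0 = 3
  Eve: 0 − 3 = -3
  Dave: 1 − 2 = -1
  Hank: 2 − 1 = 1
Frank has the best Copeland score.

Frank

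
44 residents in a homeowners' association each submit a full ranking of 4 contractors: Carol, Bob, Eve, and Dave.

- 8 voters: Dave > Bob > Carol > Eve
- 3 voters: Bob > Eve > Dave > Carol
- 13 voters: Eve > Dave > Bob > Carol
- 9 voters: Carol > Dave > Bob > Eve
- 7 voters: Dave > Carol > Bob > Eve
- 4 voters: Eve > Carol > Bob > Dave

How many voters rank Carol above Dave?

13

Ballots ranking Carol above Dave: 9+4 = 13.
Ballots ranking Dave above Carol: 8+3+13+7 = 31.
So 13 of 44 voters prefer Carol to Dave.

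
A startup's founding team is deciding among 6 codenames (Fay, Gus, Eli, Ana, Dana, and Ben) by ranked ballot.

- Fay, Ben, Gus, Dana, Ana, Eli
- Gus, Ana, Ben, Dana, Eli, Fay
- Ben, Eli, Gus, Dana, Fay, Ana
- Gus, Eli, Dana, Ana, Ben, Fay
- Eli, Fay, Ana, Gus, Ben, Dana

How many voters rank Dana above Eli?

2

Ballots ranking Dana above Eli: 2.
Ballots ranking Eli above Dana: 3.
So 2 of 5 voters prefer Dana to Eli.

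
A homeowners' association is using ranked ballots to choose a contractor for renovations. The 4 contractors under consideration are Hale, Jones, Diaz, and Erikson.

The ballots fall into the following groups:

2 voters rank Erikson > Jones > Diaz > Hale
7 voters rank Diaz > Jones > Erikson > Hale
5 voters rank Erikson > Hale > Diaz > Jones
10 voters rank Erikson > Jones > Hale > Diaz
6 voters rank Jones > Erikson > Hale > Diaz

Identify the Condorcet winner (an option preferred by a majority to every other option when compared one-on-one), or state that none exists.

Head-to-head results (30 voters total):
Hale vs Jones: Jones wins 25–5.
Hale vs Diaz: Hale wins 21–9.
Hale vs Erikson: Erikson wins 30–0.
Jones vs Diaz: Jones wins 18–12.
Jones vs Erikson: Erikson wins 17–13.
Diaz vs Erikson: Erikson wins 23–7.
Erikson beats each rival — Hale (30–0), Jones (17–13), Diaz (23–7) — so Erikson is the Condorcet winner.

Erikson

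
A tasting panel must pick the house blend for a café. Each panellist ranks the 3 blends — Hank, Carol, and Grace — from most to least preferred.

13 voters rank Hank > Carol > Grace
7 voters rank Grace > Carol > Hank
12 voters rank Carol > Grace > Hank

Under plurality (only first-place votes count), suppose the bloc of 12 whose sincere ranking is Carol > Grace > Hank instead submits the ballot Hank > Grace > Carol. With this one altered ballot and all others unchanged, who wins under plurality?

First-place totals with the altered ballot: Hank 25, Carol 0, Grace 7.
The winner is unchanged: still Hank.

Hank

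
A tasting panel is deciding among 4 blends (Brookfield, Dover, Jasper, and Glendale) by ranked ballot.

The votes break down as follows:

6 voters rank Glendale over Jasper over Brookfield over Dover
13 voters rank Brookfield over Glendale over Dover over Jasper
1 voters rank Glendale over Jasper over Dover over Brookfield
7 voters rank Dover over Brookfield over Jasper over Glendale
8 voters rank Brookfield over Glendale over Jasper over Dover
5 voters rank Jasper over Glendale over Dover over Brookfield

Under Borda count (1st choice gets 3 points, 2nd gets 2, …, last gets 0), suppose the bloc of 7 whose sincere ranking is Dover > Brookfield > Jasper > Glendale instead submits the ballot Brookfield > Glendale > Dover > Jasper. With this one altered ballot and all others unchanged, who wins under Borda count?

Brookfield

Borda totals with the altered ballot: Brookfield 90, Dover 26, Jasper 37, Glendale 87.
The winner is unchanged: still Brookfield.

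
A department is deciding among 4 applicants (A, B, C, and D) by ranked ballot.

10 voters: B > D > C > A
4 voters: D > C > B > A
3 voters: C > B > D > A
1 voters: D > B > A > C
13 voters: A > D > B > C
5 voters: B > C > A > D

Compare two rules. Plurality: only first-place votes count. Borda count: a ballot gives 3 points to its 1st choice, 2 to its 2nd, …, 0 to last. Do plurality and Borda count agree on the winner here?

Yes

Plurality first-place counts: A 13, B 15, C 3, D 5 → B.
Borda totals: A 45, B 70, C 37, D 64 → B.
The two rules agree on B.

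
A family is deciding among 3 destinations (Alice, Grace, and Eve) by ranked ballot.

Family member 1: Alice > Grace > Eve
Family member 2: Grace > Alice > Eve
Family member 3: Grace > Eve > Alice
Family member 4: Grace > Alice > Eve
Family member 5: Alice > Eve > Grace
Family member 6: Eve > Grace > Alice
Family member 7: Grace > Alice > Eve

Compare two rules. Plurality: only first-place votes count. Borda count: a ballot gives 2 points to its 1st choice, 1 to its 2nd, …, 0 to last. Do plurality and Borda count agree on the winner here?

Yes

Plurality first-place counts: Alice 2, Grace 4, Eve 1 → Grace.
Borda totals: Alice 7, Grace 10, Eve 4 → Grace.
The two rules agree on Grace.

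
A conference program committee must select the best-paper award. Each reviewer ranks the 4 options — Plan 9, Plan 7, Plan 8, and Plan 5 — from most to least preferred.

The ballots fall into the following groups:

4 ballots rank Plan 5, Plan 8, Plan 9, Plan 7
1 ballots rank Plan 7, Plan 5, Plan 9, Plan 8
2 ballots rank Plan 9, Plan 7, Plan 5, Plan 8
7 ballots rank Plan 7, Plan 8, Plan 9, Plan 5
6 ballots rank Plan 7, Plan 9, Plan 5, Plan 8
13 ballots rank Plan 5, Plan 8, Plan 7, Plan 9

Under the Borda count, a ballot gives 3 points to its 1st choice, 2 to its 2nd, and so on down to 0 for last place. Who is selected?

Plan 5

Borda scores:
  Plan 9: 4·1 + 1 + 2·3 + 7·1 + 6·2 + 13·0 = 30
  Plan 7: 4·0 + 3 + 2·2 + 7·3 + 6·3 + 13·1 = 59
  Plan 8: 4·2 + 0 + 2·0 + 7·2 + 6·0 + 13·2 = 48
  Plan 5: 4·3 + 2 + 2·1 + 7·0 + 6·1 + 13·3 = 61
Plan 5 has the highest total.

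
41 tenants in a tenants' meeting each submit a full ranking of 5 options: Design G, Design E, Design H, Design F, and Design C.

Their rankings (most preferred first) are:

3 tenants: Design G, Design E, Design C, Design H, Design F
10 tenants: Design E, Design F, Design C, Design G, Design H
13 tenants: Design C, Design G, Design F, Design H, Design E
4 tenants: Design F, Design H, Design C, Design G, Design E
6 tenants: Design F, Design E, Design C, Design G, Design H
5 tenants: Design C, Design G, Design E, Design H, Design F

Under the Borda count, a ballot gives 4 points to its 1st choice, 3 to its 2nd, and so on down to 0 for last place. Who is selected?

Design C

Borda scores:
  Design G: 3·4 + 10·1 + 13·3 + 4·1 + 6·1 + 5·3 = 86
  Design E: 3·3 + 10·4 + 13·0 + 4·0 + 6·3 + 5·2 = 77
  Design H: 3·1 + 10·0 + 13·1 + 4·3 + 6·0 + 5·1 = 33
  Design F: 3·0 + 10·3 + 13·2 + 4·4 + 6·4 + 5·0 = 96
  Design C: 3·2 + 10·2 + 13·4 + 4·2 + 6·2 + 5·4 = 118
Design C has the highest total.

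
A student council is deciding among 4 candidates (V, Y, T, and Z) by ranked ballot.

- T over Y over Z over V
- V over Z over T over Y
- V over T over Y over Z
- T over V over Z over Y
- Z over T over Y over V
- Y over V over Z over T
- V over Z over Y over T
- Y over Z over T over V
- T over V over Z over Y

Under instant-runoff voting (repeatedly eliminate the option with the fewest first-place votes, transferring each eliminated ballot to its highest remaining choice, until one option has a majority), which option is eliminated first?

Z

Round 1: V 3, T 3, Y 2, Z 1. Z has the fewest and is eliminated.
Round 2: T 4, V 3, Y 2. Y has the fewest and is eliminated.
Round 3: T 5, V 4. T has a majority.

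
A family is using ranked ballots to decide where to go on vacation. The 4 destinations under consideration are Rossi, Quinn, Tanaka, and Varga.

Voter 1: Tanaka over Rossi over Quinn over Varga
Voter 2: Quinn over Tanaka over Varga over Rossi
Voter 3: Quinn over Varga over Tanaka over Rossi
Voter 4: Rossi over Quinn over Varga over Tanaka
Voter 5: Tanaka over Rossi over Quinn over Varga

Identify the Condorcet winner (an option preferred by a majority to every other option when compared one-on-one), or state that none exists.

None — there is no Condorcet winner

Head-to-head results (5 voters total):
Rossi vs Quinn: Rossi wins 3–2.
Rossi vs Tanaka: Tanaka wins 4–1.
Rossi vs Varga: Rossi wins 3–2.
Quinn vs Tanaka: Quinn wins 3–2.
Quinn vs Varga: Quinn wins 5–0.
Tanaka vs Varga: Tanaka wins 3–2.
No candidate beats all others: Rossi beats Quinn beats Tanaka beats Rossi, a majority cycle.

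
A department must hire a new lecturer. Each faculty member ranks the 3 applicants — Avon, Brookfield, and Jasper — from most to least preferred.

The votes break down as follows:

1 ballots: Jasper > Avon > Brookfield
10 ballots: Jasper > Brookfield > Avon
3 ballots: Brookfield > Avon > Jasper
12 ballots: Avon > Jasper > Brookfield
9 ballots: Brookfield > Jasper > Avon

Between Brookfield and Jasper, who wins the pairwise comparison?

Ballots ranking Brookfield above Jasper: 3+9 = 12.
Ballots ranking Jasper above Brookfield: 1+10+12 = 23.
Jasper wins the head-to-head, 23–12.

Jasper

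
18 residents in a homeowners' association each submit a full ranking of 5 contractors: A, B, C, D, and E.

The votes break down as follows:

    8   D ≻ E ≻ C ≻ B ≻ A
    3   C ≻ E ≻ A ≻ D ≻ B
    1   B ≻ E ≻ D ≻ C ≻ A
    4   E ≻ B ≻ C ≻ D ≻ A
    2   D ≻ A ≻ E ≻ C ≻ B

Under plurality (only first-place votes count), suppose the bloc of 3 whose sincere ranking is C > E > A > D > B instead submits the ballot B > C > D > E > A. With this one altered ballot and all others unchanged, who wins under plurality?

D

First-place totals with the altered ballot: A 0, B 4, C 0, D 10, E 4.
The winner is unchanged: still D.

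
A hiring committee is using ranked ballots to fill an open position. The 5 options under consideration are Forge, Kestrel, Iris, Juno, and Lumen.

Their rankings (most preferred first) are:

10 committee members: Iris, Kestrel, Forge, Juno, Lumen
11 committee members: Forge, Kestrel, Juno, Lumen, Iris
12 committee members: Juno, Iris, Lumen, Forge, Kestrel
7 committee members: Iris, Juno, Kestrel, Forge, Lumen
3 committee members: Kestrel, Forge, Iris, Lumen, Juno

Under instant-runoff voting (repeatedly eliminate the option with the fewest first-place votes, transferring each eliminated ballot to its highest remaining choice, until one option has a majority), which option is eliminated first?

Lumen

Round 1: Iris 17, Juno 12, Forge 11, Kestrel 3, Lumen 0. Lumen has the fewest and is eliminated.
Round 2: Iris 17, Juno 12, Forge 11, Kestrel 3. Kestrel has the fewest and is eliminated.
Round 3: Iris 17, Forge 14, Juno 12. Juno has the fewest and is eliminated.
Round 4: Iris 29, Forge 14. Iris has a majority.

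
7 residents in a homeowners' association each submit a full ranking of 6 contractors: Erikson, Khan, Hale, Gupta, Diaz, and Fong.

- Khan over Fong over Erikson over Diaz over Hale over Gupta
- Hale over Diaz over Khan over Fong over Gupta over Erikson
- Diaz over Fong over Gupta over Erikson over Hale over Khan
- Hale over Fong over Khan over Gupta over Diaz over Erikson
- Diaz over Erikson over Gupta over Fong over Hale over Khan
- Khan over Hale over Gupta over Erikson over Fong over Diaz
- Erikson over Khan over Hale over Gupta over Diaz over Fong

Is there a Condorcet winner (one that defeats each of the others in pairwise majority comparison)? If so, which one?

Head-to-head results (7 voters total):
Erikson vs Khan: Khan wins 4–3.
Erikson vs Hale: Erikson wins 4–3.
Erikson vs Gupta: Gupta wins 4–3.
Erikson vs Diaz: Diaz wins 4–3.
Erikson vs Fong: Fong wins 4–3.
Khan vs Hale: Hale wins 4–3.
Khan vs Gupta: Khan wins 5–2.
Khan vs Diaz: Khan wins 4–3.
Khan vs Fong: Khan wins 4–3.
Hale vs Gupta: Hale wins 5–2.
Hale vs Diaz: Hale wins 4–3.
Hale vs Fong: Hale wins 4–3.
Gupta vs Diaz: Diaz wins 4–3.
Gupta vs Fong: Fong wins 4–3.
Diaz vs Fong: Diaz wins 4–3.
No candidate beats all others: Erikson beats Hale beats Khan beats Erikson, a majority cycle.

None — there is no Condorcet winner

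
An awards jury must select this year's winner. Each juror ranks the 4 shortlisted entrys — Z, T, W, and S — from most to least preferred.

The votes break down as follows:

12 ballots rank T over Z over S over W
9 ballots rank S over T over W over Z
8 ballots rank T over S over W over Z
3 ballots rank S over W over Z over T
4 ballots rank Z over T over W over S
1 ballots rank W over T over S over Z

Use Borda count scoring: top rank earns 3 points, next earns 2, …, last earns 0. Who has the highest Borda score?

Borda scores:
  Z: 12·2 + 9·0 + 8·0 + 3·1 + 4·3 + 0 = 39
  T: 12·3 + 9·2 + 8·3 + 3·0 + 4·2 + 2 = 88
  W: 12·0 + 9·1 + 8·1 + 3·2 + 4·1 + 3 = 30
  S: 12·1 + 9·3 + 8·2 + 3·3 + 4·0 + 1 = 65
T has the highest total.

T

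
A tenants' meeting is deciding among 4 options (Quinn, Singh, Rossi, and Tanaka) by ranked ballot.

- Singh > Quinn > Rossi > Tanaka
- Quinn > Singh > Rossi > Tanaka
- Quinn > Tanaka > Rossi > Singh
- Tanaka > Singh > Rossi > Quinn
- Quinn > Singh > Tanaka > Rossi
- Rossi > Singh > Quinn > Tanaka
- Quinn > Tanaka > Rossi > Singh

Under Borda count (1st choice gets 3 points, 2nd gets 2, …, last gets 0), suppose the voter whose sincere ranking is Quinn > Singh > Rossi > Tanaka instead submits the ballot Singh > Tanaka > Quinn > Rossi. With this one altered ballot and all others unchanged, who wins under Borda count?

Borda totals with the altered ballot: Quinn 13, Singh 12, Rossi 7, Tanaka 10.
The winner is unchanged: still Quinn.

Quinn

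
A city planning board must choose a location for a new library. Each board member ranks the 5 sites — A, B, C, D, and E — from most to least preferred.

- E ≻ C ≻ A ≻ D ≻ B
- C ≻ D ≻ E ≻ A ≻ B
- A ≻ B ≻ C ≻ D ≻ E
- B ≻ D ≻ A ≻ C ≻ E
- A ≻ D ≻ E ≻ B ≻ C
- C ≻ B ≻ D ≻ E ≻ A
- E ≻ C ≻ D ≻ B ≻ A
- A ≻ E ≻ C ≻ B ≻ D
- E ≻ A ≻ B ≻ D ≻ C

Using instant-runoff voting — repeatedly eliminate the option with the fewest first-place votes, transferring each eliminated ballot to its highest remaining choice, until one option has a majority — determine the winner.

E

Round 1: A 3, E 3, C 2, B 1, D 0. D has the fewest and is eliminated.
Round 2: A 3, E 3, C 2, B 1. B has the fewest and is eliminated.
Round 3: A 4, E 3, C 2. C has the fewest and is eliminated.
Round 4: E 5, A 4. E has a majority.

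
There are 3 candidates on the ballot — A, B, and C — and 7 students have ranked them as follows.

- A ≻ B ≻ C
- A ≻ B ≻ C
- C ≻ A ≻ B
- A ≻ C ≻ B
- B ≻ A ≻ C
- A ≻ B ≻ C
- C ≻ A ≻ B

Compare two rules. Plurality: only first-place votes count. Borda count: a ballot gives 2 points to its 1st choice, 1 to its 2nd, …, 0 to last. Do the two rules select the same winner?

Yes

Plurality first-place counts: A 4, B 1, C 2 → A.
Borda totals: A 11, B 5, C 5 → A.
The two rules agree on A.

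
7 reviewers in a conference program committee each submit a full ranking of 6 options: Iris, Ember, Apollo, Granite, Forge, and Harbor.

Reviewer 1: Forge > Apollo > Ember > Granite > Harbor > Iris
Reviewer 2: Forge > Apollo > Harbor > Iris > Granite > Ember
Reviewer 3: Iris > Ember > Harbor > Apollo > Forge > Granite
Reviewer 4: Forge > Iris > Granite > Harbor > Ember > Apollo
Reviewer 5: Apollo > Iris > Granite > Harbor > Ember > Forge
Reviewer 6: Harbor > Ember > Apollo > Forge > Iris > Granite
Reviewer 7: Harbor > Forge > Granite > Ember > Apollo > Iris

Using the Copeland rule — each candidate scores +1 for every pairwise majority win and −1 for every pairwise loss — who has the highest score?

Pairwise results:
  Iris vs Ember: Iris wins 4–3.
  Iris vs Apollo: Apollo wins 5–2.
  Iris vs Granite: Iris wins 5–2.
  Iris vs Forge: Forge wins 5–2.
  Iris vs Harbor: Harbor wins 4–3.
  Ember vs Apollo: Ember wins 4–3.
  Ember vs Granite: Granite wins 4–3.
  Ember vs Forge: Forge wins 4–3.
  Ember vs Harbor: Harbor wins 5–2.
  Apollo vs Granite: Apollo wins 5–2.
  Apollo vs Forge: Forge wins 4–3.
  Apollo vs Harbor: Harbor wins 4–3.
  Granite vs Forge: Forge wins 6–1.
  Granite vs Harbor: Harbor wins 4–3.
  Forge vs Harbor: Harbor wins 4–3.
Copeland scores (wins − losses):
  Iris: 2 − 3 = -1
  Ember: 1 − 4 = -3
  Apollo: 2 − 3 = -1
  Granite: 1 − 4 = -3
  Forge: 4 − 1 = 3
  Harbor: 5 − 0 = 5
Harbor has the best Copeland score.

Harbor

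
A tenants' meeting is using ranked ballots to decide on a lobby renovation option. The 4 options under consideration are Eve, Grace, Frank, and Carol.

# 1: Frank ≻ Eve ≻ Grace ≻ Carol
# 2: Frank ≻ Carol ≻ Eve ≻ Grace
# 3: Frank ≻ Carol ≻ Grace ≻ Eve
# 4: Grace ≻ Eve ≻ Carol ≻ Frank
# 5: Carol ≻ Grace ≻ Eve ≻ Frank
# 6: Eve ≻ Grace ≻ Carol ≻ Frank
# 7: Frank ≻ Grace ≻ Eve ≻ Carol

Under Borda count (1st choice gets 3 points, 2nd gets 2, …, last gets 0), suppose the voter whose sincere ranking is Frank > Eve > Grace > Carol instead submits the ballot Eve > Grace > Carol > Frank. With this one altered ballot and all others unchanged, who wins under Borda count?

Borda totals with the altered ballot: Eve 11, Grace 12, Frank 9, Carol 10.
The switch changes the winner from Frank to Grace.

Grace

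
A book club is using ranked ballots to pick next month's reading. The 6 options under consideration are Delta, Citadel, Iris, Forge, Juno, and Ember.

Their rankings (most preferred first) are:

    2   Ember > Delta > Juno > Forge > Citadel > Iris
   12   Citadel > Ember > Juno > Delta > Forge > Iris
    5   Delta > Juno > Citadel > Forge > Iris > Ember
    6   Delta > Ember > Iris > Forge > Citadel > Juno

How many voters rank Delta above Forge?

25

Ballots ranking Delta above Forge: 2+12+5+6 = 25.
Ballots ranking Forge above Delta: 0.
So 25 of 25 voters prefer Delta to Forge.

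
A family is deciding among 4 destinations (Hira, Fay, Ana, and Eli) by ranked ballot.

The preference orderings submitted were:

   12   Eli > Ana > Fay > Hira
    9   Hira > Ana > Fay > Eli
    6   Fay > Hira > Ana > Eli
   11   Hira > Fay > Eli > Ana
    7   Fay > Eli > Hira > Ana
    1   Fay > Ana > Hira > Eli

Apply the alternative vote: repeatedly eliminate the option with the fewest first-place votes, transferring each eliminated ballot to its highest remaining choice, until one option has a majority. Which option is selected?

Fay

Round 1: Hira 20, Fay 14, Eli 12, Ana 0. Ana has the fewest and is eliminated.
Round 2: Hira 20, Fay 14, Eli 12. Eli has the fewest and is eliminated.
Round 3: Fay 26, Hira 20. Fay has a majority.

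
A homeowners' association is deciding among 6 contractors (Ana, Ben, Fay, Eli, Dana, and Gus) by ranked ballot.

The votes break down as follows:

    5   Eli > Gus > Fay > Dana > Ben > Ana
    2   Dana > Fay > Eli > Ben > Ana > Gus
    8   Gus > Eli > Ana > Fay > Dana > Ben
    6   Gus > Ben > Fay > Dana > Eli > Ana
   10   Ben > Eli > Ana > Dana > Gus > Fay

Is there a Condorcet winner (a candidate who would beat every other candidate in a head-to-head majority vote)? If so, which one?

None — there is no Condorcet winner

Head-to-head results (31 voters total):
Ana vs Ben: Ben wins 23–8.
Ana vs Fay: Ana wins 18–13.
Ana vs Eli: Eli wins 31–0.
Ana vs Dana: Ana wins 18–13.
Ana vs Gus: Gus wins 19–12.
Ben vs Fay: Ben wins 16–15.
Ben vs Eli: Ben wins 16–15.
Ben vs Dana: Ben wins 16–15.
Ben vs Gus: Gus wins 19–12.
Fay vs Eli: Eli wins 23–8.
Fay vs Dana: Fay wins 19–12.
Fay vs Gus: Gus wins 29–2.
Eli vs Dana: Eli wins 23–8.
Eli vs Gus: Eli wins 17–14.
Dana vs Gus: Gus wins 19–12.
No candidate beats all others: Ben beats Eli beats Gus beats Ben, a majority cycle.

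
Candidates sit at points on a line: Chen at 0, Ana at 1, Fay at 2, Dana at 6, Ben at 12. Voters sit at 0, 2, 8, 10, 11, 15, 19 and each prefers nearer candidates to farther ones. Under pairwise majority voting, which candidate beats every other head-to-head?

Ben

With single-peaked preferences on a line, the Condorcet winner is the candidate closest to the median voter.
The median voter (position 10) is closest to Ben at 12.
Check: Ben vs Dana — voters closer to Ben: 4 of 7.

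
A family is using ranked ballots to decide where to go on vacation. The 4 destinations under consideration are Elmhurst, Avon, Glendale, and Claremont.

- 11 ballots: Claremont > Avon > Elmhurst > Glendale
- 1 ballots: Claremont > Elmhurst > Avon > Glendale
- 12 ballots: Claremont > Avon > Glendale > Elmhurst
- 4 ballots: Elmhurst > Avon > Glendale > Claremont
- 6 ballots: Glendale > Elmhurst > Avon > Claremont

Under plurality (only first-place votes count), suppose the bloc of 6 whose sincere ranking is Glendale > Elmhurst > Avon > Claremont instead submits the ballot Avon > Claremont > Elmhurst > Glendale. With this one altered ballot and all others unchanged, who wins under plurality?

First-place totals with the altered ballot: Elmhurst 4, Avon 6, Glendale 0, Claremont 24.
The winner is unchanged: still Claremont.

Claremont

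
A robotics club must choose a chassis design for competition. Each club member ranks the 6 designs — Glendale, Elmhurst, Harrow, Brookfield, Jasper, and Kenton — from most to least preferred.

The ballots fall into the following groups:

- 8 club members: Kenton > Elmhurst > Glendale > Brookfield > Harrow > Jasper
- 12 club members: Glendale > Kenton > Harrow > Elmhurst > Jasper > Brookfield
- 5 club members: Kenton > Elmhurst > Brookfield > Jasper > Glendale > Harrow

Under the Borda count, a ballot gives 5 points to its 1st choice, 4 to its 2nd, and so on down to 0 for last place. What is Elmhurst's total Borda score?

Borda scores:
  Glendale: 8·3 + 12·5 + 5·1 = 89
  Elmhurst: 8·4 + 12·2 + 5·4 = 76
  Harrow: 8·1 + 12·3 + 5·0 = 44
  Brookfield: 8·2 + 12·0 + 5·3 = 31
  Jasper: 8·0 + 12·1 + 5·2 = 22
  Kenton: 8·5 + 12·4 + 5·5 = 113

76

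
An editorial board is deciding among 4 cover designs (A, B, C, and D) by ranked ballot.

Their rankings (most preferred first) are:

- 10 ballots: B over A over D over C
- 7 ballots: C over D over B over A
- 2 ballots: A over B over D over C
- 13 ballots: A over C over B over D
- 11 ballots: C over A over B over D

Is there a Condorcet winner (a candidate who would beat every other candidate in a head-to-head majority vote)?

Head-to-head results (43 voters total):
A vs B: A wins 26–17.
A vs C: A wins 25–18.
A vs D: A wins 36–7.
B vs C: C wins 31–12.
B vs D: B wins 36–7.
C vs D: C wins 31–12.
A beats each rival — B (26–17), C (25–18), D (36–7) — so A is the Condorcet winner.

Yes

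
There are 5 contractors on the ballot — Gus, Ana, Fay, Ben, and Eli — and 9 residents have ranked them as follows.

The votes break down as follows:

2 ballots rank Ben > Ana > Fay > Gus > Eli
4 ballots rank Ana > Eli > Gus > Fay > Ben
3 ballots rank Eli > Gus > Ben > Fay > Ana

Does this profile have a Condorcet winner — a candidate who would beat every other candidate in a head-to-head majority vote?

No

Head-to-head results (9 voters total):
Gus vs Ana: Ana wins 6–3.
Gus vs Fay: Gus wins 7–2.
Gus vs Ben: Gus wins 7–2.
Gus vs Eli: Eli wins 7–2.
Ana vs Fay: Ana wins 6–3.
Ana vs Ben: Ben wins 5–4.
Ana vs Eli: Ana wins 6–3.
Fay vs Ben: Ben wins 5–4.
Fay vs Eli: Eli wins 7–2.
Ben vs Eli: Eli wins 7–2.
No candidate beats all others: Gus beats Ben beats Ana beats Gus, a majority cycle.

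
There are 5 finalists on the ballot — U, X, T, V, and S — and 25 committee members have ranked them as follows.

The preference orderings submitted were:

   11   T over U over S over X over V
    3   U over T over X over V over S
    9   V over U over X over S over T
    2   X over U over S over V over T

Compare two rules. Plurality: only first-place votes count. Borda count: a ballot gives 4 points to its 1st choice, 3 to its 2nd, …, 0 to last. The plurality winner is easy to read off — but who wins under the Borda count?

Plurality first-place counts: U 3, X 2, T 11, V 9, S 0 → T.
Borda totals: U 78, X 43, T 53, V 41, S 35 → U.

U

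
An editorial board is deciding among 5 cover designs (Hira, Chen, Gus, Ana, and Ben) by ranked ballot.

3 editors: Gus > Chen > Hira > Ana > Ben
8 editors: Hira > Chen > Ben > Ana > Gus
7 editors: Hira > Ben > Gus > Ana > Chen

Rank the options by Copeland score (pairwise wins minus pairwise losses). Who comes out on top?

Pairwise results:
  Hira vs Chen: Hira wins 15–3.
  Hira vs Gus: Hira wins 15–3.
  Hira vs Ana: Hira wins 18–0.
  Hira vs Ben: Hira wins 18–0.
  Chen vs Gus: Gus wins 10–8.
  Chen vs Ana: Chen wins 11–7.
  Chen vs Ben: Chen wins 11–7.
  Gus vs Ana: Gus wins 10–8.
  Gus vs Ben: Ben wins 15–3.
  Ana vs Ben: Ben wins 15–3.
Copeland scores (wins − losses):
  Hira: 4 − 0 = 4
  Chen: 2 − 2 = 0
  Gus: 2 − 2 = 0
  Ana: 0 − 4 = -4
  Ben: 2 − 2 = 0
Hira has the best Copeland score.

Hira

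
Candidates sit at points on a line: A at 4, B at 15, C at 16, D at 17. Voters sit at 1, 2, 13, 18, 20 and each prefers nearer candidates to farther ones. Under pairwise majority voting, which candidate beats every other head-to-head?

B

With single-peaked preferences on a line, the Condorcet winner is the candidate closest to the median voter.
The median voter (position 13) is closest to B at 15.
Check: B vs A — voters closer to B: 3 of 5.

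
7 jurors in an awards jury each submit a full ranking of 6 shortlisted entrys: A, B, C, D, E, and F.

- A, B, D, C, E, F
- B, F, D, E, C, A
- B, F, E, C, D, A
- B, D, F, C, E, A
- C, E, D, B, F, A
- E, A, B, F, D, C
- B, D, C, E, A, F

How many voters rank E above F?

4

Ballots ranking E above F: 4.
Ballots ranking F above E: 3.
So 4 of 7 voters prefer E to F.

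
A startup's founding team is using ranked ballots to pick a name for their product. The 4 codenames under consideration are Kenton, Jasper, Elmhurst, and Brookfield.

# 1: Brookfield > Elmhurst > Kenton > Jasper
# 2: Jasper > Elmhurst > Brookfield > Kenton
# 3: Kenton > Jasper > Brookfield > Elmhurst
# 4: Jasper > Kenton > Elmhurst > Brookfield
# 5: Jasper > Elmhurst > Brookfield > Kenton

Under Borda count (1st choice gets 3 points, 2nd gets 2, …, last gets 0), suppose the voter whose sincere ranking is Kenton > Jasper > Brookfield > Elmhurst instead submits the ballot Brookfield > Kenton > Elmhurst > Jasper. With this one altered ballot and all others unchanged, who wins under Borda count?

Borda totals with the altered ballot: Kenton 5, Jasper 9, Elmhurst 8, Brookfield 8.
The winner is unchanged: still Jasper.

Jasper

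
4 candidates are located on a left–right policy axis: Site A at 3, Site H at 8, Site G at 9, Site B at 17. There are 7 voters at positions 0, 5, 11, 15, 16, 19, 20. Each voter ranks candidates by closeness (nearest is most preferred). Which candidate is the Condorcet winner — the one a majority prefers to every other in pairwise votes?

Site B

With single-peaked preferences on a line, the Condorcet winner is the candidate closest to the median voter.
The median voter (position 15) is closest to Site B at 17.
Check: Site B vs Site A — voters closer to Site B: 5 of 7.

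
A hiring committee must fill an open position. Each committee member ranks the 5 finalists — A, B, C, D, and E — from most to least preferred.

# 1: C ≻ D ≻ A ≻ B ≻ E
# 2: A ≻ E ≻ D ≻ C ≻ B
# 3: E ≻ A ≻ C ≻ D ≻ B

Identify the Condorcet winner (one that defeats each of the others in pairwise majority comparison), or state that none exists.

A

Head-to-head results (3 voters total):
A vs B: A wins 3–0.
A vs C: A wins 2–1.
A vs D: A wins 2–1.
A vs E: A wins 2–1.
B vs C: C wins 3–0.
B vs D: D wins 3–0.
B vs E: E wins 2–1.
C vs D: C wins 2–1.
C vs E: E wins 2–1.
D vs E: E wins 2–1.
A beats each rival — B (3–0), C (2–1), D (2–1), E (2–1) — so A is the Condorcet winner.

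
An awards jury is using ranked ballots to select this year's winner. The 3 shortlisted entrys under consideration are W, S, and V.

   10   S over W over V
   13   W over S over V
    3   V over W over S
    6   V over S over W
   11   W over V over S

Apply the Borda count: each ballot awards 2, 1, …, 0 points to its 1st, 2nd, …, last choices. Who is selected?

W

Borda scores:
  W: 10·1 + 13·2 + 3·1 + 6·0 + 11·2 = 61
  S: 10·2 + 13·1 + 3·0 + 6·1 + 11·0 = 39
  V: 10·0 + 13·0 + 3·2 + 6·2 + 11·1 = 29
W has the highest total.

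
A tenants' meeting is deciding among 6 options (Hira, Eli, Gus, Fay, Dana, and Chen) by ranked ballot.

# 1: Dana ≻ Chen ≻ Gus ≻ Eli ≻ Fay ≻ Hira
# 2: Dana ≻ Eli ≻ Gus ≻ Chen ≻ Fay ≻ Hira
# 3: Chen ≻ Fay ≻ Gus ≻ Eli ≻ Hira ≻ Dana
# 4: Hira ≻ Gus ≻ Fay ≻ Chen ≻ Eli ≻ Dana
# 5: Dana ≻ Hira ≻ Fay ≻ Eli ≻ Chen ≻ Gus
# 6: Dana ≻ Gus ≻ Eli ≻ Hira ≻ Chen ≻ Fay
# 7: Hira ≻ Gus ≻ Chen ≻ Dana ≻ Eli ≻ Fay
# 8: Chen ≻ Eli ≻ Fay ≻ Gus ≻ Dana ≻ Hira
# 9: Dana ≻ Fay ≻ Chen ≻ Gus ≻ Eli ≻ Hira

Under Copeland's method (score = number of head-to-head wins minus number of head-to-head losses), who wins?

Dana

Pairwise results:
  Hira vs Eli: Eli wins 6–3.
  Hira vs Gus: Gus wins 6–3.
  Hira vs Fay: Fay wins 5–4.
  Hira vs Dana: Dana wins 6–3.
  Hira vs Chen: Chen wins 5–4.
  Eli vs Gus: Gus wins 6–3.
  Eli vs Fay: Eli wins 5–4.
  Eli vs Dana: Dana wins 6–3.
  Eli vs Chen: Chen wins 6–3.
  Gus vs Fay: Gus wins 5–4.
  Gus vs Dana: Dana wins 5–4.
  Gus vs Chen: Chen wins 5–4.
  Fay vs Dana: Dana wins 6–3.
  Fay vs Chen: Chen wins 6–3.
  Dana vs Chen: Dana wins 5–4.
Copeland scores (wins − losses):
  Hira: 0 − 5 = -5
  Eli: 2 − 3 = -1
  Gus: 3 − 2 = 1
  Fay: 1 − 4 = -3
  Dana: 5 − 0 = 5
  Chen: 4 − 1 = 3
Dana has the best Copeland score.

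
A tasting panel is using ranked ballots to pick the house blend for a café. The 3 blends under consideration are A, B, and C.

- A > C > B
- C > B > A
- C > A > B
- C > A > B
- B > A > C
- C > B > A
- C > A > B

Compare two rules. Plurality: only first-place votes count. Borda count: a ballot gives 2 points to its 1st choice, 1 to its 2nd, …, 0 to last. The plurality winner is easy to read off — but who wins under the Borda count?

C

Plurality first-place counts: A 1, B 1, C 5 → C.
Borda totals: A 6, B 4, C 11 → C.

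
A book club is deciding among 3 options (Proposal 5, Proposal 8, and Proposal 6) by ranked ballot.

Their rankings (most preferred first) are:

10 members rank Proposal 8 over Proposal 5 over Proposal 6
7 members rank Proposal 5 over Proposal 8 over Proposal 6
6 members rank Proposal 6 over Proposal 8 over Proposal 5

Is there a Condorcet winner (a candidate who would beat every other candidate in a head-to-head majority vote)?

Yes

Head-to-head results (23 voters total):
Proposal 5 vs Proposal 8: Proposal 8 wins 16–7.
Proposal 5 vs Proposal 6: Proposal 5 wins 17–6.
Proposal 8 vs Proposal 6: Proposal 8 wins 17–6.
Proposal 8 beats each rival — Proposal 5 (16–7), Proposal 6 (17–6) — so Proposal 8 is the Condorcet winner.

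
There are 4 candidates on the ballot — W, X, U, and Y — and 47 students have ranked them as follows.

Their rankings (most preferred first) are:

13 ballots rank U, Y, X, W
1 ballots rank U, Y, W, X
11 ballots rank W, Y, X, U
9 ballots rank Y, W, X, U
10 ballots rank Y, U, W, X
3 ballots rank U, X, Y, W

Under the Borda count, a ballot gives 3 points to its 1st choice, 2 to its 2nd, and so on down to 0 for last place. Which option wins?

Y

Borda scores:
  W: 13·0 + 1 + 11·3 + 9·2 + 10·1 + 3·0 = 62
  X: 13·1 + 0 + 11·1 + 9·1 + 10·0 + 3·2 = 39
  U: 13·3 + 3 + 11·0 + 9·0 + 10·2 + 3·3 = 71
  Y: 13·2 + 2 + 11·2 + 9·3 + 10·3 + 3·1 = 110
Y has the highest total.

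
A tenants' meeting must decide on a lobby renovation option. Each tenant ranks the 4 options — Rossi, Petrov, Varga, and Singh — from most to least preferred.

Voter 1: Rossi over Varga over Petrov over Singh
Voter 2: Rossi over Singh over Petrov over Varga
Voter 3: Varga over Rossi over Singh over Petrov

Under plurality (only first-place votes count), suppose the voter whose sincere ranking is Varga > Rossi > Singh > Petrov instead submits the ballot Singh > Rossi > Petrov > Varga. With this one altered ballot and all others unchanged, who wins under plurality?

First-place totals with the altered ballot: Rossi 2, Petrov 0, Varga 0, Singh 1.
The winner is unchanged: still Rossi.

Rossi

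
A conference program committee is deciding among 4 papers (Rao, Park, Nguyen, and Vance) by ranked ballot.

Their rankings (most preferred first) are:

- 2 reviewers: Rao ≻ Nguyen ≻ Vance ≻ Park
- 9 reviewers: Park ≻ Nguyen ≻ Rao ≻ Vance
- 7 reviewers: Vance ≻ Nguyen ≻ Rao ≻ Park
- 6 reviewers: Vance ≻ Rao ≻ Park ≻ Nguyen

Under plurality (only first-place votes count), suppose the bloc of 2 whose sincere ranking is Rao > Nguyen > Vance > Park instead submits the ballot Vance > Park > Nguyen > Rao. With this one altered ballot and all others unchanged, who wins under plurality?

First-place totals with the altered ballot: Rao 0, Park 9, Nguyen 0, Vance 15.
The winner is unchanged: still Vance.

Vance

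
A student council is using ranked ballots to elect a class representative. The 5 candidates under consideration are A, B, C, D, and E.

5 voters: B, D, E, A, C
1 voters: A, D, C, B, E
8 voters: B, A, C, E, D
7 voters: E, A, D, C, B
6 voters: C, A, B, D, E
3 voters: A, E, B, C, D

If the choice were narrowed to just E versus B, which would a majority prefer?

Ballots ranking E above B: 7+3 = 10.
Ballots ranking B above E: 5+1+8+6 = 20.
B wins the head-to-head, 20–10.

B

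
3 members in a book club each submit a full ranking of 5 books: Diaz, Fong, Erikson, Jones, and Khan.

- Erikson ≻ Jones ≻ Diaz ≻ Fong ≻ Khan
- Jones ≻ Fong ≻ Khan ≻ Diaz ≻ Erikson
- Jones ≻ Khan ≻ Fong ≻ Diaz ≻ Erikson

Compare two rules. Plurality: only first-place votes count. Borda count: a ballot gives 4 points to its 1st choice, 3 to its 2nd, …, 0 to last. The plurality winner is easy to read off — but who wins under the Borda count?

Jones

Plurality first-place counts: Diaz 0, Fong 0, Erikson 1, Jones 2, Khan 0 → Jones.
Borda totals: Diaz 4, Fong 6, Erikson 4, Jones 11, Khan 5 → Jones.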